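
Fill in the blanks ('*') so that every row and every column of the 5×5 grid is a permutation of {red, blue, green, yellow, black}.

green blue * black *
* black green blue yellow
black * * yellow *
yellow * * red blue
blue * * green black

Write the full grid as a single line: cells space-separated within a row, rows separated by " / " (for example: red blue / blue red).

row 1 has {blue,green,black}; column 5 has {blue,yellow,black} — only red is left for (r1,c5).
row 2 has {blue,green,yellow,black}; column 1 has {blue,green,yellow,black} — only red is left for (r2,c1).
row 3 has {yellow,black}; column 5 has {red,blue,yellow,black} — only green is left for (r3,c5).
row 4 has {red,blue,yellow}; column 2 has {blue,black} — only green is left for (r4,c2).
row 4 has {red,blue,green,yellow}; column 3 has {green} — only black is left for (r4,c3).
row 1 has {red,blue,green,black}; column 3 has {green,black} — only yellow is left for (r1,c3).
row 3 has {green,yellow,black}; column 2 has {blue,green,black} — only red is left for (r3,c2).
row 3 has {red,green,yellow,black}; column 3 has {green,yellow,black} — only blue is left for (r3,c3).
row 5 has {blue,green,black}; column 2 has {red,blue,green,black} — only yellow is left for (r5,c2).
row 5 has {blue,green,yellow,black}; column 3 has {blue,green,yellow,black} — only red is left for (r5,c3).

green blue yellow black red / red black green blue yellow / black red blue yellow green / yellow green black red blue / blue yellow red green black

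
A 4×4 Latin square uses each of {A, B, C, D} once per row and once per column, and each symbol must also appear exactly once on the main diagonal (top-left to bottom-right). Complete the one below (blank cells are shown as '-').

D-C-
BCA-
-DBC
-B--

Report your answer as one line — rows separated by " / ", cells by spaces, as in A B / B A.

D A C B / B C A D / A D B C / C B D A

At row 1, column 2: row 1 has {C,D}; column 2 has {B,C,D}; that leaves A.
At row 1, column 4: row 1 has {A,C,D}; column 4 has {C}; that leaves B.
At row 2, column 4: row 2 has {A,B,C}; column 4 has {B,C}; that leaves D.
At row 3, column 1: row 3 has {B,C,D}; column 1 has {B,D}; that leaves A.
At row 4, column 1: row 4 has {B}; column 1 has {A,B,D}; that leaves C.
At row 4, column 3: row 4 has {B,C}; column 3 has {A,B,C}; that leaves D.
At row 4, column 4: row 4 has {B,C,D}; column 4 has {B,C,D}; the diagonal has {B,C,D}; that leaves A.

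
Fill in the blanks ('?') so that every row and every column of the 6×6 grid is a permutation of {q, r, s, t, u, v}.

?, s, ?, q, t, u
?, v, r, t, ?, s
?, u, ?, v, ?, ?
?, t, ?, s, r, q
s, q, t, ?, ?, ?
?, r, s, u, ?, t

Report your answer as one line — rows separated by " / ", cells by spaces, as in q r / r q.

Cell (r1,c3): row 1 has {q,s,t,u}; column 3 has {r,s,t} → v.
Cell (r3,c3): row 3 has {u,v}; column 3 has {r,s,t,v} → q.
Cell (r3,c5): row 3 has {q,u,v}; column 5 has {r,t} → s.
Cell (r3,c6): row 3 has {q,s,u,v}; column 6 has {q,s,t,u} → r.
Cell (r4,c3): row 4 has {q,r,s,t}; column 3 has {q,r,s,t,v} → u.
Cell (r5,c4): row 5 has {q,s,t}; column 4 has {q,s,t,u,v} → r.
Cell (r5,c6): row 5 has {q,r,s,t}; column 6 has {q,r,s,t,u} → v.
Cell (r1,c1): row 1 has {q,s,t,u,v}; column 1 has {s} → r.
Cell (r3,c1): row 3 has {q,r,s,u,v}; column 1 has {r,s} → t.
Cell (r4,c1): row 4 has {q,r,s,t,u}; column 1 has {r,s,t} → v.
Cell (r5,c5): row 5 has {q,r,s,t,v}; column 5 has {r,s,t} → u.
Cell (r6,c1): row 6 has {r,s,t,u}; column 1 has {r,s,t,v} → q.
Cell (r6,c5): row 6 has {q,r,s,t,u}; column 5 has {r,s,t,u} → v.
Cell (r2,c1): row 2 has {r,s,t,v}; column 1 has {q,r,s,t,v} → u.
Cell (r2,c5): row 2 has {r,s,t,u,v}; column 5 has {r,s,t,u,v} → q.

r s v q t u / u v r t q s / t u q v s r / v t u s r q / s q t r u v / q r s u v t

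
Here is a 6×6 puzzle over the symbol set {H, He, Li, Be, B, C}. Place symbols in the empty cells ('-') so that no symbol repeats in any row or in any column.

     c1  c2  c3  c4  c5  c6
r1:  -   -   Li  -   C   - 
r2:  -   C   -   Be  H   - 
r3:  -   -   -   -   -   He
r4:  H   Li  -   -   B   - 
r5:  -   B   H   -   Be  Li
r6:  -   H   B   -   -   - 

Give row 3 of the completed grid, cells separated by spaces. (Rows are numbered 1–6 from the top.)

B Be C H Li He

(r2,c3) = He
(r2,c6) = B
(r3,c2) = Be
(r3,c3) = C
(r3,c5) = Li
(r4,c3) = Be
(r4,c6) = C
(r6,c5) = He
(r6,c6) = Be
(r1,c2) = He
(r1,c6) = H
(r2,c1) = Li
(r3,c1) = B
(r3,c4) = H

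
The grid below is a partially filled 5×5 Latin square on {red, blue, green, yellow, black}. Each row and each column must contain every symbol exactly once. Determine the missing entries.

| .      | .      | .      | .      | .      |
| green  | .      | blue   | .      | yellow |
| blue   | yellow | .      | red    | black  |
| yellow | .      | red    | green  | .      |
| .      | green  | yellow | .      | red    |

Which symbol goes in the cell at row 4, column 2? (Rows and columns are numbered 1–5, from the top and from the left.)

black

(r2,c4): row 2 has {blue,green,yellow}; column 4 has {red,green}, so it must be black.
(r3,c3): row 3 has {red,blue,yellow,black}; column 3 has {red,blue,yellow}, so it must be green.
(r4,c5): row 4 has {red,green,yellow}; column 5 has {red,yellow,black}, so it must be blue.
(r5,c1): row 5 has {red,green,yellow}; column 1 has {blue,green,yellow}, so it must be black.
(r5,c4): row 5 has {red,green,yellow,black}; column 4 has {red,green,black}, so it must be blue.
(r1,c1): row 1 is empty so far; column 1 has {blue,green,yellow,black}, so it must be red.
(r1,c3): row 1 has {red}; column 3 has {red,blue,green,yellow}, so it must be black.
(r1,c4): row 1 has {red,black}; column 4 has {red,blue,green,black}, so it must be yellow.
(r1,c5): row 1 has {red,yellow,black}; column 5 has {red,blue,yellow,black}, so it must be green.
(r2,c2): row 2 has {blue,green,yellow,black}; column 2 has {green,yellow}, so it must be red.
(r4,c2): row 4 has {red,blue,green,yellow}; column 2 has {red,green,yellow}, so it must be black.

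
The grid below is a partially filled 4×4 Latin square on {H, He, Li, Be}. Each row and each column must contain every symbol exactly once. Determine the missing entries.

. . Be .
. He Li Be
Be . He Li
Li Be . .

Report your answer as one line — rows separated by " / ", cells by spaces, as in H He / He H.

(r2,c1) = H
(r3,c2) = H
(r4,c3) = H
(r4,c4) = He
(r1,c1) = He
(r1,c2) = Li
(r1,c4) = H

He Li Be H / H He Li Be / Be H He Li / Li Be H He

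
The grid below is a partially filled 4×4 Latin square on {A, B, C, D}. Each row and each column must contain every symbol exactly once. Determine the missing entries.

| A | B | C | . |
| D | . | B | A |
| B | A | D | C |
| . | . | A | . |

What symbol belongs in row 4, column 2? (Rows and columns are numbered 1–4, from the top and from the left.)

D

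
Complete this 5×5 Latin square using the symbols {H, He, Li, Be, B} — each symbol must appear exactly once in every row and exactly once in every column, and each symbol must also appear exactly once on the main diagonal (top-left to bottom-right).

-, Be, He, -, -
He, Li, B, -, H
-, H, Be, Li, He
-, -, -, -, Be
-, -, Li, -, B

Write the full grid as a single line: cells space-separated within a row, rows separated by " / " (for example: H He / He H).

H Be He B Li / He Li B Be H / B H Be Li He / Li B H He Be / Be He Li H B

At row 1, column 1: row 1 has {He,Be}; column 1 has {He}; the diagonal has {Li,Be,B}; that leaves H.
At row 1, column 4: row 1 has {H,He,Be}; column 4 has {Li}; that leaves B.
At row 1, column 5: row 1 has {H,He,Be,B}; column 5 has {H,He,Be,B}; that leaves Li.
At row 2, column 4: row 2 has {H,He,Li,B}; column 4 has {Li,B}; that leaves Be.
At row 3, column 1: row 3 has {H,He,Li,Be}; column 1 has {H,He}; that leaves B.
At row 4, column 1: row 4 has {Be}; column 1 has {H,He,B}; that leaves Li.
At row 4, column 3: row 4 has {Li,Be}; column 3 has {He,Li,Be,B}; that leaves H.
At row 4, column 4: row 4 has {H,Li,Be}; column 4 has {Li,Be,B}; the diagonal has {H,Li,Be,B}; that leaves He.
At row 5, column 1: row 5 has {Li,B}; column 1 has {H,He,Li,B}; that leaves Be.
At row 5, column 2: row 5 has {Li,Be,B}; column 2 has {H,Li,Be}; that leaves He.
At row 5, column 4: row 5 has {He,Li,Be,B}; column 4 has {He,Li,Be,B}; that leaves H.
At row 4, column 2: row 4 has {H,He,Li,Be}; column 2 has {H,He,Li,Be}; that leaves B.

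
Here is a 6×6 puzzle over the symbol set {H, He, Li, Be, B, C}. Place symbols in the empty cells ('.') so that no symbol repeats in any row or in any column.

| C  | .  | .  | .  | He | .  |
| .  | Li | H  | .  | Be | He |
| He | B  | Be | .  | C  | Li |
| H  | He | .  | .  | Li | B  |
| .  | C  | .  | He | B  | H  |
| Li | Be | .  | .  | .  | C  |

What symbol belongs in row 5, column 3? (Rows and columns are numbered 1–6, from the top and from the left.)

Li

Cell (r1,c2): row 1 has {He,C}; column 2 has {He,Li,Be,B,C} → H.
Cell (r1,c6): row 1 has {H,He,C}; column 6 has {H,He,Li,B,C} → Be.
Cell (r2,c1): row 2 has {H,He,Li,Be}; column 1 has {H,He,Li,C} → B.
Cell (r2,c4): row 2 has {H,He,Li,Be,B}; column 4 has {He} → C.
Cell (r3,c4): row 3 has {He,Li,Be,B,C}; column 4 has {He,C} → H.
Cell (r4,c3): row 4 has {H,He,Li,B}; column 3 has {H,Be} → C.
Cell (r4,c4): row 4 has {H,He,Li,B,C}; column 4 has {H,He,C} → Be.
Cell (r5,c1): row 5 has {H,He,B,C}; column 1 has {H,He,Li,B,C} → Be.
Cell (r5,c3): row 5 has {H,He,Be,B,C}; column 3 has {H,Be,C} → Li.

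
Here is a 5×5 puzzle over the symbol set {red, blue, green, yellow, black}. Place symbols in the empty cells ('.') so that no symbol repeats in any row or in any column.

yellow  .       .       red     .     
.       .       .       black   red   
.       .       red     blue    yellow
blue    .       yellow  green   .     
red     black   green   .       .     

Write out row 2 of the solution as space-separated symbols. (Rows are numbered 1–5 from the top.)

(r2,c1) = green
(r2,c3) = blue
(r3,c1) = black
(r3,c2) = green
(r4,c2) = red
(r4,c5) = black
(r5,c4) = yellow
(r5,c5) = blue
(r1,c2) = blue
(r1,c3) = black
(r1,c5) = green
(r2,c2) = yellow

green yellow blue black red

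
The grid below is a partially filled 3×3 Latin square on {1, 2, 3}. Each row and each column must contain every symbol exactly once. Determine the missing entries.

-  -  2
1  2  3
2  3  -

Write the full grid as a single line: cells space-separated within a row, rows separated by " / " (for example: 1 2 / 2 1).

3 1 2 / 1 2 3 / 2 3 1

(r1,c1) = 3
(r1,c2) = 1
(r3,c3) = 1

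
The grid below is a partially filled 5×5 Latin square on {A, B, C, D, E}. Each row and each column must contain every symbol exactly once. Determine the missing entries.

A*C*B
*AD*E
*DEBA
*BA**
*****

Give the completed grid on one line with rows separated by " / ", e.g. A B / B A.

A E C D B / B A D C E / C D E B A / D B A E C / E C B A D

(r1,c2) = E
(r1,c4) = D
(r2,c4) = C
(r3,c1) = C
(r4,c4) = E
(r5,c2) = C
(r5,c3) = B
(r5,c4) = A
(r5,c5) = D
(r2,c1) = B
(r4,c1) = D
(r4,c5) = C
(r5,c1) = E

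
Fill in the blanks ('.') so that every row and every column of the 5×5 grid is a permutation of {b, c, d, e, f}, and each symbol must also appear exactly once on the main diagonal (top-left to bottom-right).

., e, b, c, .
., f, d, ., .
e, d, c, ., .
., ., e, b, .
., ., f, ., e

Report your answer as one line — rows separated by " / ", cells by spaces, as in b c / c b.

d e b c f / b f d e c / e d c f b / f c e b d / c b f d e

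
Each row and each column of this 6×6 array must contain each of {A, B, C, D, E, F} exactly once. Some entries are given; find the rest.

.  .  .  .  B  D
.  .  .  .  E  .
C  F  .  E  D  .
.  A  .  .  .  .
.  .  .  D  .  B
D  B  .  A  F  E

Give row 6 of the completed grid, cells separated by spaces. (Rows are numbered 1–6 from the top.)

(r3,c6): row 3 has {C,D,E,F}; column 6 has {B,D,E}, so it must be A.
(r4,c5): row 4 has {A}; column 5 has {B,D,E,F}, so it must be C.
(r4,c6): row 4 has {A,C}; column 6 has {A,B,D,E}, so it must be F.
(r5,c5): row 5 has {B,D}; column 5 has {B,C,D,E,F}, so it must be A.
(r6,c3): row 6 has {A,B,D,E,F}; column 3 is empty so far, so it must be C.

D B C A F E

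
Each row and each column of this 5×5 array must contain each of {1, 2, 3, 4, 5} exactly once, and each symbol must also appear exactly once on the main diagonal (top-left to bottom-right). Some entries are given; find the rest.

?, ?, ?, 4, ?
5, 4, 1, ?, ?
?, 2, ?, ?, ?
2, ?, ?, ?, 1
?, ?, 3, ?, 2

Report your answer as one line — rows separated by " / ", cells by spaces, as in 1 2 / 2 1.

1 3 2 4 5 / 5 4 1 2 3 / 3 2 5 1 4 / 2 5 4 3 1 / 4 1 3 5 2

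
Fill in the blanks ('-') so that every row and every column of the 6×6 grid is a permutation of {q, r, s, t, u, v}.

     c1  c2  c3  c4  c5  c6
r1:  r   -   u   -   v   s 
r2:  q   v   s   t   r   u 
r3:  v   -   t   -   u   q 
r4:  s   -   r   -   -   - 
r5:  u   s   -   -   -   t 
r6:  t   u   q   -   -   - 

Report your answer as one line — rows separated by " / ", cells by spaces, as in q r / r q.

r t u q v s / q v s t r u / v r t s u q / s q r u t v / u s v r q t / t u q v s r

(r1,c4): row 1 has {r,s,u,v}; column 4 has {t}, so it must be q.
(r3,c2): row 3 has {q,t,u,v}; column 2 has {s,u,v}, so it must be r.
(r3,c4): row 3 has {q,r,t,u,v}; column 4 has {q,t}, so it must be s.
(r4,c6): row 4 has {r,s}; column 6 has {q,s,t,u}, so it must be v.
(r5,c3): row 5 has {s,t,u}; column 3 has {q,r,s,t,u}, so it must be v.
(r5,c4): row 5 has {s,t,u,v}; column 4 has {q,s,t}, so it must be r.
(r5,c5): row 5 has {r,s,t,u,v}; column 5 has {r,u,v}, so it must be q.
(r6,c4): row 6 has {q,t,u}; column 4 has {q,r,s,t}, so it must be v.
(r6,c5): row 6 has {q,t,u,v}; column 5 has {q,r,u,v}, so it must be s.
(r6,c6): row 6 has {q,s,t,u,v}; column 6 has {q,s,t,u,v}, so it must be r.
(r1,c2): row 1 has {q,r,s,u,v}; column 2 has {r,s,u,v}, so it must be t.
(r4,c2): row 4 has {r,s,v}; column 2 has {r,s,t,u,v}, so it must be q.
(r4,c4): row 4 has {q,r,s,v}; column 4 has {q,r,s,t,v}, so it must be u.
(r4,c5): row 4 has {q,r,s,u,v}; column 5 has {q,r,s,u,v}, so it must be t.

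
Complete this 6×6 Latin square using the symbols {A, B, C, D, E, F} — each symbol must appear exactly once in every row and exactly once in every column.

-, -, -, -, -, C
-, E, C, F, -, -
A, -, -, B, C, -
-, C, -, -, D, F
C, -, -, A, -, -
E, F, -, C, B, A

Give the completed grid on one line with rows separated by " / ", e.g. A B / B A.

F A B D E C / D E C F A B / A D F B C E / B C A E D F / C B E A F D / E F D C B A

row 2 has {C,E,F}; column 5 has {B,C,D} — only A is left for (r2,c5).
row 3 has {A,B,C}; column 2 has {C,E,F} — only D is left for (r3,c2).
row 3 has {A,B,C,D}; column 6 has {A,C,F} — only E is left for (r3,c6).
row 4 has {C,D,F}; column 1 has {A,C,E} — only B is left for (r4,c1).
row 4 has {B,C,D,F}; column 4 has {A,B,C,F} — only E is left for (r4,c4).
row 5 has {A,C}; column 2 has {C,D,E,F} — only B is left for (r5,c2).
row 5 has {A,B,C}; column 6 has {A,C,E,F} — only D is left for (r5,c6).
row 6 has {A,B,C,E,F}; column 3 has {C} — only D is left for (r6,c3).
row 1 has {C}; column 2 has {B,C,D,E,F} — only A is left for (r1,c2).
row 1 has {A,C}; column 4 has {A,B,C,E,F} — only D is left for (r1,c4).
row 2 has {A,C,E,F}; column 1 has {A,B,C,E} — only D is left for (r2,c1).
row 2 has {A,C,D,E,F}; column 6 has {A,C,D,E,F} — only B is left for (r2,c6).
row 3 has {A,B,C,D,E}; column 3 has {C,D} — only F is left for (r3,c3).
row 4 has {B,C,D,E,F}; column 3 has {C,D,F} — only A is left for (r4,c3).
row 5 has {A,B,C,D}; column 3 has {A,C,D,F} — only E is left for (r5,c3).
row 5 has {A,B,C,D,E}; column 5 has {A,B,C,D} — only F is left for (r5,c5).
row 1 has {A,C,D}; column 1 has {A,B,C,D,E} — only F is left for (r1,c1).
row 1 has {A,C,D,F}; column 3 has {A,C,D,E,F} — only B is left for (r1,c3).
row 1 has {A,B,C,D,F}; column 5 has {A,B,C,D,F} — only E is left for (r1,c5).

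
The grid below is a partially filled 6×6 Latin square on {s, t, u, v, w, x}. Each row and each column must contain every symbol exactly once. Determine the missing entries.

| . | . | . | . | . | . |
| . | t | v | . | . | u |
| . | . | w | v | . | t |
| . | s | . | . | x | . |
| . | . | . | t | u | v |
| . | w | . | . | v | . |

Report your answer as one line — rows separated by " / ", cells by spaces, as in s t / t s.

(r3,c5): row 3 has {t,v,w}; column 5 has {u,v,x}, so it must be s.
(r4,c6): row 4 has {s,x}; column 6 has {t,u,v}, so it must be w.
(r5,c2): row 5 has {t,u,v}; column 2 has {s,t,w}, so it must be x.
(r5,c3): row 5 has {t,u,v,x}; column 3 has {v,w}, so it must be s.
(r2,c5): row 2 has {t,u,v}; column 5 has {s,u,v,x}, so it must be w.
(r3,c2): row 3 has {s,t,v,w}; column 2 has {s,t,w,x}, so it must be u.
(r4,c4): row 4 has {s,w,x}; column 4 has {t,v}, so it must be u.
(r5,c1): row 5 has {s,t,u,v,x}; column 1 is empty so far, so it must be w.
(r1,c2): row 1 is empty so far; column 2 has {s,t,u,w,x}, so it must be v.
(r1,c5): row 1 has {v}; column 5 has {s,u,v,w,x}, so it must be t.
(r3,c1): row 3 has {s,t,u,v,w}; column 1 has {w}, so it must be x.
(r4,c3): row 4 has {s,u,w,x}; column 3 has {s,v,w}, so it must be t.
(r2,c1): row 2 has {t,u,v,w}; column 1 has {w,x}, so it must be s.
(r2,c4): row 2 has {s,t,u,v,w}; column 4 has {t,u,v}, so it must be x.
(r4,c1): row 4 has {s,t,u,w,x}; column 1 has {s,w,x}, so it must be v.
(r6,c4): row 6 has {v,w}; column 4 has {t,u,v,x}, so it must be s.
(r6,c6): row 6 has {s,v,w}; column 6 has {t,u,v,w}, so it must be x.
(r1,c1): row 1 has {t,v}; column 1 has {s,v,w,x}, so it must be u.
(r1,c3): row 1 has {t,u,v}; column 3 has {s,t,v,w}, so it must be x.
(r1,c4): row 1 has {t,u,v,x}; column 4 has {s,t,u,v,x}, so it must be w.
(r1,c6): row 1 has {t,u,v,w,x}; column 6 has {t,u,v,w,x}, so it must be s.
(r6,c1): row 6 has {s,v,w,x}; column 1 has {s,u,v,w,x}, so it must be t.
(r6,c3): row 6 has {s,t,v,w,x}; column 3 has {s,t,v,w,x}, so it must be u.

u v x w t s / s t v x w u / x u w v s t / v s t u x w / w x s t u v / t w u s v x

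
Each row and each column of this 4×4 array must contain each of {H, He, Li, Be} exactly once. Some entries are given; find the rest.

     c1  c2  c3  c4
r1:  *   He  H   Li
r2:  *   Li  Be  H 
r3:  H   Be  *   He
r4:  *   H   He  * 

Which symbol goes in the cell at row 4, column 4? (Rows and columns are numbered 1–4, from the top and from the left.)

Be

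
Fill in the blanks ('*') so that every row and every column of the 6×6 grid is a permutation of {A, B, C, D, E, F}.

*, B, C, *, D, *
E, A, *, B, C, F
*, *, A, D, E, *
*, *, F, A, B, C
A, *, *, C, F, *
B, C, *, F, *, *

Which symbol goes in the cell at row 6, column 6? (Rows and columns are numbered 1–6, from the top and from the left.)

D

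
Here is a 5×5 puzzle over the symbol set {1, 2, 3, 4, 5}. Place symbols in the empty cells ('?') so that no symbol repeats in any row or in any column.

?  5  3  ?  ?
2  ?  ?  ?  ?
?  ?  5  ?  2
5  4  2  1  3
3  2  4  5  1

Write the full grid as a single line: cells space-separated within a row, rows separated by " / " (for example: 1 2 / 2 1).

row 1 has {3,5}; column 5 has {1,2,3} — only 4 is left for (r1,c5).
row 2 has {2}; column 3 has {2,3,4,5} — only 1 is left for (r2,c3).
row 2 has {1,2}; column 5 has {1,2,3,4} — only 5 is left for (r2,c5).
row 1 has {3,4,5}; column 1 has {2,3,5} — only 1 is left for (r1,c1).
row 1 has {1,3,4,5}; column 4 has {1,5} — only 2 is left for (r1,c4).
row 2 has {1,2,5}; column 2 has {2,4,5} — only 3 is left for (r2,c2).
row 2 has {1,2,3,5}; column 4 has {1,2,5} — only 4 is left for (r2,c4).
row 3 has {2,5}; column 1 has {1,2,3,5} — only 4 is left for (r3,c1).
row 3 has {2,4,5}; column 2 has {2,3,4,5} — only 1 is left for (r3,c2).
row 3 has {1,2,4,5}; column 4 has {1,2,4,5} — only 3 is left for (r3,c4).

1 5 3 2 4 / 2 3 1 4 5 / 4 1 5 3 2 / 5 4 2 1 3 / 3 2 4 5 1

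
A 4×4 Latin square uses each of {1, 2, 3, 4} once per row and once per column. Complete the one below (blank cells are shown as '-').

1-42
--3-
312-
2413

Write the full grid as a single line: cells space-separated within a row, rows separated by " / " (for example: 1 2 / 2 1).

1 3 4 2 / 4 2 3 1 / 3 1 2 4 / 2 4 1 3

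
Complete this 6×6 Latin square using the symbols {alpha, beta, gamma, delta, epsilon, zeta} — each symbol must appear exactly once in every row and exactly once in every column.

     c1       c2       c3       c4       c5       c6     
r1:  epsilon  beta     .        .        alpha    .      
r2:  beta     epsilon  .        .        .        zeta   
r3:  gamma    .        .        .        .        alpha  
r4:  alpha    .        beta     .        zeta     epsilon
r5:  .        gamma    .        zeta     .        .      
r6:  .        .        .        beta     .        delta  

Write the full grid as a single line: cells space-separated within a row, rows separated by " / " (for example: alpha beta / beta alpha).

epsilon beta zeta delta alpha gamma / beta epsilon gamma alpha delta zeta / gamma zeta delta epsilon beta alpha / alpha delta beta gamma zeta epsilon / delta gamma alpha zeta epsilon beta / zeta alpha epsilon beta gamma delta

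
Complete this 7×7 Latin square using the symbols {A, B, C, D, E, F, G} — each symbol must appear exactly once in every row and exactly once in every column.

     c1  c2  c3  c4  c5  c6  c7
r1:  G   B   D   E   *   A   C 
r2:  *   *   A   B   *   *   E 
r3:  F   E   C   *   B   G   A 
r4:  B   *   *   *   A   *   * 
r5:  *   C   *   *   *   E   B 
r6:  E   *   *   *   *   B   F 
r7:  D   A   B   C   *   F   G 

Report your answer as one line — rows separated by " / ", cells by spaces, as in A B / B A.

(r1,c5): row 1 has {A,B,C,D,E,G}; column 5 has {A,B}, so it must be F.
(r2,c1): row 2 has {A,B,E}; column 1 has {B,D,E,F,G}, so it must be C.
(r2,c6): row 2 has {A,B,C,E}; column 6 has {A,B,E,F,G}, so it must be D.
(r3,c4): row 3 has {A,B,C,E,F,G}; column 4 has {B,C,E}, so it must be D.
(r4,c6): row 4 has {A,B}; column 6 has {A,B,D,E,F,G}, so it must be C.
(r4,c7): row 4 has {A,B,C}; column 7 has {A,B,C,E,F,G}, so it must be D.
(r5,c1): row 5 has {B,C,E}; column 1 has {B,C,D,E,F,G}, so it must be A.
(r6,c3): row 6 has {B,E,F}; column 3 has {A,B,C,D}, so it must be G.
(r6,c4): row 6 has {B,E,F,G}; column 4 has {B,C,D,E}, so it must be A.
(r7,c5): row 7 has {A,B,C,D,F,G}; column 5 has {A,B,F}, so it must be E.
(r2,c5): row 2 has {A,B,C,D,E}; column 5 has {A,B,E,F}, so it must be G.
(r5,c3): row 5 has {A,B,C,E}; column 3 has {A,B,C,D,G}, so it must be F.
(r5,c4): row 5 has {A,B,C,E,F}; column 4 has {A,B,C,D,E}, so it must be G.
(r5,c5): row 5 has {A,B,C,E,F,G}; column 5 has {A,B,E,F,G}, so it must be D.
(r6,c2): row 6 has {A,B,E,F,G}; column 2 has {A,B,C,E}, so it must be D.
(r6,c5): row 6 has {A,B,D,E,F,G}; column 5 has {A,B,D,E,F,G}, so it must be C.
(r2,c2): row 2 has {A,B,C,D,E,G}; column 2 has {A,B,C,D,E}, so it must be F.
(r4,c2): row 4 has {A,B,C,D}; column 2 has {A,B,C,D,E,F}, so it must be G.
(r4,c3): row 4 has {A,B,C,D,G}; column 3 has {A,B,C,D,F,G}, so it must be E.
(r4,c4): row 4 has {A,B,C,D,E,G}; column 4 has {A,B,C,D,E,G}, so it must be F.

G B D E F A C / C F A B G D E / F E C D B G A / B G E F A C D / A C F G D E B / E D G A C B F / D A B C E F G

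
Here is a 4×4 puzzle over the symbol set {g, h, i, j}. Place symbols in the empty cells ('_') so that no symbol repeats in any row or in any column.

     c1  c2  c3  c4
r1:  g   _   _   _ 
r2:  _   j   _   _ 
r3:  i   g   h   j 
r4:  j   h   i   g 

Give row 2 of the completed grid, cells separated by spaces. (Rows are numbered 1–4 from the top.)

h j g i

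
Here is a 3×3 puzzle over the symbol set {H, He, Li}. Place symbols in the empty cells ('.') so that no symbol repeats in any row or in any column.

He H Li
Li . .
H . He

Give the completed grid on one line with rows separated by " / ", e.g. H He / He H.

He H Li / Li He H / H Li He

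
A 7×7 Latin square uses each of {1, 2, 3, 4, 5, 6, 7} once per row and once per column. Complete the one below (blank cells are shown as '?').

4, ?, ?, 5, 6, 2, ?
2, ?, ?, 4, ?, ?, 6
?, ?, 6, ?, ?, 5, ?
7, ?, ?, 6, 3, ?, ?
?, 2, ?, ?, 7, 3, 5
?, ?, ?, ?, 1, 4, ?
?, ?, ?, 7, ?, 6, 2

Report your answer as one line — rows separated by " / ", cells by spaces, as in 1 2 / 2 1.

4 7 3 5 6 2 1 / 2 3 1 4 5 7 6 / 1 4 6 3 2 5 7 / 7 5 2 6 3 1 4 / 6 2 4 1 7 3 5 / 5 6 7 2 1 4 3 / 3 1 5 7 4 6 2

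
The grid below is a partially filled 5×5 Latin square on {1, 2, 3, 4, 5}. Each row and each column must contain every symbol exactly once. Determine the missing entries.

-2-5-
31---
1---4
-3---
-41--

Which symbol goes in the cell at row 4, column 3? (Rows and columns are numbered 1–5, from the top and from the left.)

4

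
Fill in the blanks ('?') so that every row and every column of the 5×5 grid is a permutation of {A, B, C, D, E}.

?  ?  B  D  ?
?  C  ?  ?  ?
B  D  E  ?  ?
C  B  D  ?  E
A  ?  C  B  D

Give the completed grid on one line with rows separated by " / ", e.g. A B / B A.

E A B D C / D C A E B / B D E C A / C B D A E / A E C B D

Cell (r1,c1): row 1 has {B,D}; column 1 has {A,B,C} → E.
Cell (r1,c2): row 1 has {B,D,E}; column 2 has {B,C,D} → A.
Cell (r1,c5): row 1 has {A,B,D,E}; column 5 has {D,E} → C.
Cell (r2,c1): row 2 has {C}; column 1 has {A,B,C,E} → D.
Cell (r2,c3): row 2 has {C,D}; column 3 has {B,C,D,E} → A.
Cell (r2,c4): row 2 has {A,C,D}; column 4 has {B,D} → E.
Cell (r2,c5): row 2 has {A,C,D,E}; column 5 has {C,D,E} → B.
Cell (r3,c5): row 3 has {B,D,E}; column 5 has {B,C,D,E} → A.
Cell (r4,c4): row 4 has {B,C,D,E}; column 4 has {B,D,E} → A.
Cell (r5,c2): row 5 has {A,B,C,D}; column 2 has {A,B,C,D} → E.
Cell (r3,c4): row 3 has {A,B,D,E}; column 4 has {A,B,D,E} → C.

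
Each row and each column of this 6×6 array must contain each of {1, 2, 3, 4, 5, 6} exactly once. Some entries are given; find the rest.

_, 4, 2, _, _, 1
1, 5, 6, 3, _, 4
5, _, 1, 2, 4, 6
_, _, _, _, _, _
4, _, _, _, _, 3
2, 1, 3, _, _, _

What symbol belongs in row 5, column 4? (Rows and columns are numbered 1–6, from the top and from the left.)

6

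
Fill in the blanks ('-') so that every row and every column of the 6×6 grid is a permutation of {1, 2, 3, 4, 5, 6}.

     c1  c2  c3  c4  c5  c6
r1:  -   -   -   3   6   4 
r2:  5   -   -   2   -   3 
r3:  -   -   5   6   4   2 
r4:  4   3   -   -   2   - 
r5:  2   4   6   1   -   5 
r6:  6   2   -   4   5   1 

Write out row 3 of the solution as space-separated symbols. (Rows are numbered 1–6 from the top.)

3 1 5 6 4 2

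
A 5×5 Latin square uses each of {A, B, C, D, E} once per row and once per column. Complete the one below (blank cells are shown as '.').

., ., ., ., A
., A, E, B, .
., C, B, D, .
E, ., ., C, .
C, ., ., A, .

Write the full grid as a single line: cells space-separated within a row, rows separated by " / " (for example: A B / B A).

(r1,c4) = E
(r2,c1) = D
(r2,c5) = C
(r3,c1) = A
(r3,c5) = E
(r5,c3) = D
(r5,c5) = B
(r1,c1) = B
(r1,c2) = D
(r1,c3) = C
(r4,c2) = B
(r4,c3) = A
(r4,c5) = D
(r5,c2) = E

B D C E A / D A E B C / A C B D E / E B A C D / C E D A B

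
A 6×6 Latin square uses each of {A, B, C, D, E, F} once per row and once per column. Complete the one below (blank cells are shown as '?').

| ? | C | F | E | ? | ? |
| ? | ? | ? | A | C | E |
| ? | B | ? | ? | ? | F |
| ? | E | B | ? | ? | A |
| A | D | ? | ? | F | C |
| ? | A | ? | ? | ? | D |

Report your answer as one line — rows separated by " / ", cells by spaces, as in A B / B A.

D C F E A B / B F D A C E / C B A D E F / F E B C D A / A D E B F C / E A C F B D

At row 1, column 6: row 1 has {C,E,F}; column 6 has {A,C,D,E,F}; that leaves B.
At row 2, column 2: row 2 has {A,C,E}; column 2 has {A,B,C,D,E}; that leaves F.
At row 2, column 3: row 2 has {A,C,E,F}; column 3 has {B,F}; that leaves D.
At row 4, column 5: row 4 has {A,B,E}; column 5 has {C,F}; that leaves D.
At row 5, column 3: row 5 has {A,C,D,F}; column 3 has {B,D,F}; that leaves E.
At row 5, column 4: row 5 has {A,C,D,E,F}; column 4 has {A,E}; that leaves B.
At row 6, column 3: row 6 has {A,D}; column 3 has {B,D,E,F}; that leaves C.
At row 6, column 4: row 6 has {A,C,D}; column 4 has {A,B,E}; that leaves F.
At row 1, column 1: row 1 has {B,C,E,F}; column 1 has {A}; that leaves D.
At row 1, column 5: row 1 has {B,C,D,E,F}; column 5 has {C,D,F}; that leaves A.
At row 2, column 1: row 2 has {A,C,D,E,F}; column 1 has {A,D}; that leaves B.
At row 3, column 3: row 3 has {B,F}; column 3 has {B,C,D,E,F}; that leaves A.
At row 3, column 5: row 3 has {A,B,F}; column 5 has {A,C,D,F}; that leaves E.
At row 4, column 4: row 4 has {A,B,D,E}; column 4 has {A,B,E,F}; that leaves C.
At row 6, column 1: row 6 has {A,C,D,F}; column 1 has {A,B,D}; that leaves E.
At row 6, column 5: row 6 has {A,C,D,E,F}; column 5 has {A,C,D,E,F}; that leaves B.
At row 3, column 1: row 3 has {A,B,E,F}; column 1 has {A,B,D,E}; that leaves C.
At row 3, column 4: row 3 has {A,B,C,E,F}; column 4 has {A,B,C,E,F}; that leaves D.
At row 4, column 1: row 4 has {A,B,C,D,E}; column 1 has {A,B,C,D,E}; that leaves F.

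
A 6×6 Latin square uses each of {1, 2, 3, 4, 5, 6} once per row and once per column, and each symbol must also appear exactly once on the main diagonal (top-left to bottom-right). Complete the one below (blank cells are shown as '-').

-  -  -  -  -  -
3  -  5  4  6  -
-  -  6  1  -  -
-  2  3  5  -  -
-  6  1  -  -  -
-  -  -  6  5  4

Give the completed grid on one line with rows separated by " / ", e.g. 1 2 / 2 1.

(r2,c2) = 1
(r2,c6) = 2
(r6,c2) = 3
(r6,c3) = 2
(r1,c1) = 2
(r1,c3) = 4
(r1,c4) = 3
(r1,c5) = 1
(r4,c5) = 4
(r5,c4) = 2
(r5,c5) = 3
(r5,c6) = 5
(r6,c1) = 1
(r1,c2) = 5
(r1,c6) = 6
(r3,c2) = 4
(r3,c5) = 2
(r3,c6) = 3
(r4,c1) = 6
(r4,c6) = 1
(r5,c1) = 4
(r3,c1) = 5

2 5 4 3 1 6 / 3 1 5 4 6 2 / 5 4 6 1 2 3 / 6 2 3 5 4 1 / 4 6 1 2 3 5 / 1 3 2 6 5 4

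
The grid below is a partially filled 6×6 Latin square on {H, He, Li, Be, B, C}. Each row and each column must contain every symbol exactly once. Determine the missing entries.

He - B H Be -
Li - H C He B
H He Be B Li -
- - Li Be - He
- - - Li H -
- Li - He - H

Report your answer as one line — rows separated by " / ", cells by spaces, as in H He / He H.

Cell (r1,c2): row 1 has {H,He,Be,B}; column 2 has {He,Li} → C.
Cell (r1,c6): row 1 has {H,He,Be,B,C}; column 6 has {H,He,B} → Li.
Cell (r2,c2): row 2 has {H,He,Li,B,C}; column 2 has {He,Li,C} → Be.
Cell (r3,c6): row 3 has {H,He,Li,Be,B}; column 6 has {H,He,Li,B} → C.
Cell (r5,c2): row 5 has {H,Li}; column 2 has {He,Li,Be,C} → B.
Cell (r5,c6): row 5 has {H,Li,B}; column 6 has {H,He,Li,B,C} → Be.
Cell (r6,c3): row 6 has {H,He,Li}; column 3 has {H,Li,Be,B} → C.
Cell (r6,c5): row 6 has {H,He,Li,C}; column 5 has {H,He,Li,Be} → B.
Cell (r4,c2): row 4 has {He,Li,Be}; column 2 has {He,Li,Be,B,C} → H.
Cell (r4,c5): row 4 has {H,He,Li,Be}; column 5 has {H,He,Li,Be,B} → C.
Cell (r5,c1): row 5 has {H,Li,Be,B}; column 1 has {H,He,Li} → C.
Cell (r5,c3): row 5 has {H,Li,Be,B,C}; column 3 has {H,Li,Be,B,C} → He.
Cell (r6,c1): row 6 has {H,He,Li,B,C}; column 1 has {H,He,Li,C} → Be.
Cell (r4,c1): row 4 has {H,He,Li,Be,C}; column 1 has {H,He,Li,Be,C} → B.

He C B H Be Li / Li Be H C He B / H He Be B Li C / B H Li Be C He / C B He Li H Be / Be Li C He B H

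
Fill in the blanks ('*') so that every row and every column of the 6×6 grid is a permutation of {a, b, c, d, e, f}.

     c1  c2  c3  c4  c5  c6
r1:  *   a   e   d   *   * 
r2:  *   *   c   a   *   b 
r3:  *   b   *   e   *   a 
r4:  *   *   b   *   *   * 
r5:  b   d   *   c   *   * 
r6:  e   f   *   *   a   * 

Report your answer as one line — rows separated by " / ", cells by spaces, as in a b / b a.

(r2,c2) = e
(r4,c2) = c
(r4,c4) = f
(r6,c3) = d
(r6,c4) = b
(r6,c6) = c
(r1,c6) = f
(r3,c3) = f
(r5,c3) = a
(r5,c6) = e
(r1,c1) = c
(r1,c5) = b
(r3,c1) = d
(r3,c5) = c
(r4,c1) = a
(r4,c6) = d
(r5,c5) = f
(r2,c1) = f
(r2,c5) = d
(r4,c5) = e

c a e d b f / f e c a d b / d b f e c a / a c b f e d / b d a c f e / e f d b a c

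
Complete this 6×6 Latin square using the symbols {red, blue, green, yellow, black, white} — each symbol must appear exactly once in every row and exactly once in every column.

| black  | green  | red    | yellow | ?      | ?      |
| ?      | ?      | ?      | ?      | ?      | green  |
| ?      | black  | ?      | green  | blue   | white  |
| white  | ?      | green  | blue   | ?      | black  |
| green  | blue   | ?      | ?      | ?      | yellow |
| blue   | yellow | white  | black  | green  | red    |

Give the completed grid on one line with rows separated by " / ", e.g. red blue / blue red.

(r1,c5) = white
(r1,c6) = blue
(r3,c3) = yellow
(r4,c2) = red
(r4,c5) = yellow
(r5,c3) = black
(r5,c5) = red
(r2,c2) = white
(r2,c3) = blue
(r2,c4) = red
(r2,c5) = black
(r3,c1) = red
(r5,c4) = white
(r2,c1) = yellow

black green red yellow white blue / yellow white blue red black green / red black yellow green blue white / white red green blue yellow black / green blue black white red yellow / blue yellow white black green red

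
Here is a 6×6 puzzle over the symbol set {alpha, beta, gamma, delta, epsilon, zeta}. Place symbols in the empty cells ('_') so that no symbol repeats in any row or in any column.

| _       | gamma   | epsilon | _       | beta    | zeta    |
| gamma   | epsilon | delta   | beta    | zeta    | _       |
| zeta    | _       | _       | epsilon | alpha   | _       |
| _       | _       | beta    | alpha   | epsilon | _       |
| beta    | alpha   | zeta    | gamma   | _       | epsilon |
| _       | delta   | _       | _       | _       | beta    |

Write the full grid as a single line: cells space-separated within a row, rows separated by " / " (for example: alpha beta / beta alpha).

(r1,c4) = delta
(r2,c6) = alpha
(r3,c2) = beta
(r3,c3) = gamma
(r3,c6) = delta
(r4,c1) = delta
(r4,c2) = zeta
(r4,c6) = gamma
(r5,c5) = delta
(r6,c3) = alpha
(r6,c4) = zeta
(r6,c5) = gamma
(r1,c1) = alpha
(r6,c1) = epsilon

alpha gamma epsilon delta beta zeta / gamma epsilon delta beta zeta alpha / zeta beta gamma epsilon alpha delta / delta zeta beta alpha epsilon gamma / beta alpha zeta gamma delta epsilon / epsilon delta alpha zeta gamma beta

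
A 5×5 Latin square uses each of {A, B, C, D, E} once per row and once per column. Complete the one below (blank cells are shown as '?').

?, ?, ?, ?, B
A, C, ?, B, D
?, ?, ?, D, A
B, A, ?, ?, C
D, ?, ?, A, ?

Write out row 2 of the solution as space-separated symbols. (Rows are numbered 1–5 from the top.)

A C E B D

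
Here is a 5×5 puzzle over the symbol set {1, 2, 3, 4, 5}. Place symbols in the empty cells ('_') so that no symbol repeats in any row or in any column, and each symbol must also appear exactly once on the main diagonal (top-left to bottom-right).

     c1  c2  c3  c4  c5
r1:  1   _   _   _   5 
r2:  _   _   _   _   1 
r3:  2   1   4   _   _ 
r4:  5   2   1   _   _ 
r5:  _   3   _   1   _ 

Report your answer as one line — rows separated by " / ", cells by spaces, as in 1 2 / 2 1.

At row 1, column 2: row 1 has {1,5}; column 2 has {1,2,3}; that leaves 4.
At row 2, column 2: row 2 has {1}; column 2 has {1,2,3,4}; the diagonal has {1,4}; that leaves 5.
At row 3, column 5: row 3 has {1,2,4}; column 5 has {1,5}; that leaves 3.
At row 4, column 4: row 4 has {1,2,5}; column 4 has {1}; the diagonal has {1,4,5}; that leaves 3.
At row 4, column 5: row 4 has {1,2,3,5}; column 5 has {1,3,5}; that leaves 4.
At row 5, column 1: row 5 has {1,3}; column 1 has {1,2,5}; that leaves 4.
At row 5, column 5: row 5 has {1,3,4}; column 5 has {1,3,4,5}; the diagonal has {1,3,4,5}; that leaves 2.
At row 1, column 4: row 1 has {1,4,5}; column 4 has {1,3}; that leaves 2.
At row 2, column 1: row 2 has {1,5}; column 1 has {1,2,4,5}; that leaves 3.
At row 2, column 3: row 2 has {1,3,5}; column 3 has {1,4}; that leaves 2.
At row 2, column 4: row 2 has {1,2,3,5}; column 4 has {1,2,3}; that leaves 4.
At row 3, column 4: row 3 has {1,2,3,4}; column 4 has {1,2,3,4}; that leaves 5.
At row 5, column 3: row 5 has {1,2,3,4}; column 3 has {1,2,4}; that leaves 5.
At row 1, column 3: row 1 has {1,2,4,5}; column 3 has {1,2,4,5}; that leaves 3.

1 4 3 2 5 / 3 5 2 4 1 / 2 1 4 5 3 / 5 2 1 3 4 / 4 3 5 1 2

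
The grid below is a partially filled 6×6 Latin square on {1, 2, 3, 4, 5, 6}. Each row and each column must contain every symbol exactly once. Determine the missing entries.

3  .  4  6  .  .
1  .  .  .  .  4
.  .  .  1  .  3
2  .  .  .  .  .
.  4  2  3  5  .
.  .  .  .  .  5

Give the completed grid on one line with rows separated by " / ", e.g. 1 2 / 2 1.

3 5 4 6 1 2 / 1 6 3 5 2 4 / 5 2 6 1 4 3 / 2 1 5 4 3 6 / 6 4 2 3 5 1 / 4 3 1 2 6 5

At row 5, column 1: row 5 has {2,3,4,5}; column 1 has {1,2,3}; that leaves 6.
At row 5, column 6: row 5 has {2,3,4,5,6}; column 6 has {3,4,5}; that leaves 1.
At row 6, column 1: row 6 has {5}; column 1 has {1,2,3,6}; that leaves 4.
At row 6, column 4: row 6 has {4,5}; column 4 has {1,3,6}; that leaves 2.
At row 1, column 6: row 1 has {3,4,6}; column 6 has {1,3,4,5}; that leaves 2.
At row 2, column 4: row 2 has {1,4}; column 4 has {1,2,3,6}; that leaves 5.
At row 3, column 1: row 3 has {1,3}; column 1 has {1,2,3,4,6}; that leaves 5.
At row 3, column 3: row 3 has {1,3,5}; column 3 has {2,4}; that leaves 6.
At row 4, column 4: row 4 has {2}; column 4 has {1,2,3,5,6}; that leaves 4.
At row 4, column 6: row 4 has {2,4}; column 6 has {1,2,3,4,5}; that leaves 6.
At row 1, column 5: row 1 has {2,3,4,6}; column 5 has {5}; that leaves 1.
At row 2, column 3: row 2 has {1,4,5}; column 3 has {2,4,6}; that leaves 3.
At row 3, column 2: row 3 has {1,3,5,6}; column 2 has {4}; that leaves 2.
At row 3, column 5: row 3 has {1,2,3,5,6}; column 5 has {1,5}; that leaves 4.
At row 4, column 5: row 4 has {2,4,6}; column 5 has {1,4,5}; that leaves 3.
At row 6, column 3: row 6 has {2,4,5}; column 3 has {2,3,4,6}; that leaves 1.
At row 6, column 5: row 6 has {1,2,4,5}; column 5 has {1,3,4,5}; that leaves 6.
At row 1, column 2: row 1 has {1,2,3,4,6}; column 2 has {2,4}; that leaves 5.
At row 2, column 2: row 2 has {1,3,4,5}; column 2 has {2,4,5}; that leaves 6.
At row 2, column 5: row 2 has {1,3,4,5,6}; column 5 has {1,3,4,5,6}; that leaves 2.
At row 4, column 2: row 4 has {2,3,4,6}; column 2 has {2,4,5,6}; that leaves 1.
At row 4, column 3: row 4 has {1,2,3,4,6}; column 3 has {1,2,3,4,6}; that leaves 5.
At row 6, column 2: row 6 has {1,2,4,5,6}; column 2 has {1,2,4,5,6}; that leaves 3.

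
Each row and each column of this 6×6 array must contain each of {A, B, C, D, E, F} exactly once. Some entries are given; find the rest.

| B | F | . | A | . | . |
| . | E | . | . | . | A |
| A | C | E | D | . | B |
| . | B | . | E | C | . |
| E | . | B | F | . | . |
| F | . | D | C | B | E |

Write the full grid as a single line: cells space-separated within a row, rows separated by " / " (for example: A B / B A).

B F C A E D / C E F B D A / A C E D F B / D B A E C F / E D B F A C / F A D C B E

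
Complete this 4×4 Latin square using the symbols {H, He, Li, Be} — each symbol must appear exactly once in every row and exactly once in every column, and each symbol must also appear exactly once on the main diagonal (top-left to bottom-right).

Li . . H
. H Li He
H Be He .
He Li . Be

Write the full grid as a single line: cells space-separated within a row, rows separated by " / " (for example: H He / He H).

Li He Be H / Be H Li He / H Be He Li / He Li H Be

Cell (r1,c2): row 1 has {H,Li}; column 2 has {H,Li,Be} → He.
Cell (r1,c3): row 1 has {H,He,Li}; column 3 has {He,Li} → Be.
Cell (r2,c1): row 2 has {H,He,Li}; column 1 has {H,He,Li} → Be.
Cell (r3,c4): row 3 has {H,He,Be}; column 4 has {H,He,Be} → Li.
Cell (r4,c3): row 4 has {He,Li,Be}; column 3 has {He,Li,Be} → H.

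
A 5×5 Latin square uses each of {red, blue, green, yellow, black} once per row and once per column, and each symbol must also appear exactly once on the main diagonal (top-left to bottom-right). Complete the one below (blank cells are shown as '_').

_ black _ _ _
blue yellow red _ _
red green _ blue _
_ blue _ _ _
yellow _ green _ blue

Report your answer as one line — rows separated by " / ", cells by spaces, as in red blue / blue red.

green black blue yellow red / blue yellow red green black / red green black blue yellow / black blue yellow red green / yellow red green black blue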